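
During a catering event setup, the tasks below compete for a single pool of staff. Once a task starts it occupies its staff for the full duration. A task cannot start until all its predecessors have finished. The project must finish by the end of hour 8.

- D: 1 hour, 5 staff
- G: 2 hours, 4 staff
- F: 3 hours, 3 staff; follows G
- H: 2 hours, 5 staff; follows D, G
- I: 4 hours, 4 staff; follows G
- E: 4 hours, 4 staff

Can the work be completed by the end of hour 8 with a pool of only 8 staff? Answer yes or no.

no

The minimum achievable peak is 9; 8 < 9, so no feasible schedule stays within the cap.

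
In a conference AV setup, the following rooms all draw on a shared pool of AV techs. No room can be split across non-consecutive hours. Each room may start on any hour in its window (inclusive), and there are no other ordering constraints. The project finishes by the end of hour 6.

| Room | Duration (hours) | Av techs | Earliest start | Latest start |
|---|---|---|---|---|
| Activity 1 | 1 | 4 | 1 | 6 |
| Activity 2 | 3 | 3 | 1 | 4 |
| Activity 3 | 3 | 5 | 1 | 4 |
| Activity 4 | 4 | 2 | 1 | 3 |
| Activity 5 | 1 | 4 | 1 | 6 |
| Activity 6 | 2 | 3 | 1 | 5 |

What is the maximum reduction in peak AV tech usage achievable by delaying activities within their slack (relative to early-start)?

12

Early-start peak: h1:21  h2:13  h3:10  h4:2  h5:0  h6:0 ⇒ 21.
Leveled (Activity 1@1, Activity 2@1, Activity 3@4, Activity 4@1, Activity 5@2, Activity 6@5): h1:9  h2:9  h3:5  h4:7  h5:8  h6:8 ⇒ 9.
Reduction 21 − 9 = 12.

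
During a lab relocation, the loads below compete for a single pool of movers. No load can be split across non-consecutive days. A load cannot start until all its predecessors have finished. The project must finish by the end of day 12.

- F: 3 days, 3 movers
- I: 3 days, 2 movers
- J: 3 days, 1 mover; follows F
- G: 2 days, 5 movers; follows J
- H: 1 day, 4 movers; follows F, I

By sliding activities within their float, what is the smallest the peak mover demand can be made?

Schedule F@1, I@1, J@4, G@7, H@4: d1:5  d2:5  d3:5  d4:5  d5:1  d6:1  d7:5  d8:5  d9:0  d10:0  d11:0  d12:0 — peak 5.

5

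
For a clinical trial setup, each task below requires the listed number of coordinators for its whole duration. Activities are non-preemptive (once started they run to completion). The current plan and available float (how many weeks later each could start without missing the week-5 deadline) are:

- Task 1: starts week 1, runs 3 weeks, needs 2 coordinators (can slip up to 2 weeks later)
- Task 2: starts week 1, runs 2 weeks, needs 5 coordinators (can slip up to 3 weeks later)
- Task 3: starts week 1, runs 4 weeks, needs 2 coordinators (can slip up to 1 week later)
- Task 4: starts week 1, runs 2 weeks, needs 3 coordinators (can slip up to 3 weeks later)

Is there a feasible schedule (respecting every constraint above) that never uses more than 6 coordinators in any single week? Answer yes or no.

The minimum achievable peak is 7; 6 < 7, so no feasible schedule stays within the cap.

no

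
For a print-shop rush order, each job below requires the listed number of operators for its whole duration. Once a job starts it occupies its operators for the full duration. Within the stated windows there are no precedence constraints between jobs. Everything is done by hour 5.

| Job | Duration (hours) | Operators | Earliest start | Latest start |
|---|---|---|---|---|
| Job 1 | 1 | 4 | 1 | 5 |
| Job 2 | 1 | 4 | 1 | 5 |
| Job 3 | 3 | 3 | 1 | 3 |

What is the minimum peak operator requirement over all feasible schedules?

Early-start (Job 1@1, Job 2@1, Job 3@1) gives peak 11: h1:11  h2:3  h3:3  h4:0  h5:0.
Shift Job 2→2, Job 3→3.
Schedule Job 1@1, Job 2@2, Job 3@3: h1:4  h2:4  h3:3  h4:3  h5:3 — peak 4.
Total operator-hours = 17 over 5 hours ⇒ peak ≥ ⌈17/5⌉ = 4, so 4 is optimal.

4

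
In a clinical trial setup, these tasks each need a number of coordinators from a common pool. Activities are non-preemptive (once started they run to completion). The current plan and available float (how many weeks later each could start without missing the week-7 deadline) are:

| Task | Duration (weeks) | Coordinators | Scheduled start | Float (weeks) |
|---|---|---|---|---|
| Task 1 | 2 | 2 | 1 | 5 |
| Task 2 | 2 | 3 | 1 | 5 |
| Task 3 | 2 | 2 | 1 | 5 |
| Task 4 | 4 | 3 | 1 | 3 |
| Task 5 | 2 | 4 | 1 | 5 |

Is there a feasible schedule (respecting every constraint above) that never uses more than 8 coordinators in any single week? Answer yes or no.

yes

Schedule Task 1@1, Task 2@3, Task 3@5, Task 4@1, Task 5@5: w1:5  w2:5  w3:6  w4:6  w5:6  w6:6  w7:0 — peak 6 ≤ 8.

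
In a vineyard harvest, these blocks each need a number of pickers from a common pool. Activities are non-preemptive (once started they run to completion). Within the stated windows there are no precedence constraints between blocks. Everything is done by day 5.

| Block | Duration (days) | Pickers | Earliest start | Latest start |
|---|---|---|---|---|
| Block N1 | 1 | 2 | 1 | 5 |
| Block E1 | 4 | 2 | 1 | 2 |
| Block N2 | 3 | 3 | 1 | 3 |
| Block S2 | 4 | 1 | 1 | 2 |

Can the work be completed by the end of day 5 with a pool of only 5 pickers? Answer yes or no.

no

The minimum achievable peak is 6; 5 < 6, so no feasible schedule stays within the cap.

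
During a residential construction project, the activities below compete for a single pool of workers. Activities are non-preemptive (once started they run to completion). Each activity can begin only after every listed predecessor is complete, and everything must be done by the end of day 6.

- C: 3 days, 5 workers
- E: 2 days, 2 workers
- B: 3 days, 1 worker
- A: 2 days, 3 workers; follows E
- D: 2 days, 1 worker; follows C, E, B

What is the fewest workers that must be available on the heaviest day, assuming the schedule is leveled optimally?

8

Early-start (C@1, E@1, B@1, A@3, D@4) gives peak 9: d1:8  d2:8  d3:9  d4:4  d5:1  d6:0.
Shift A→4.
Schedule C@1, E@1, B@1, A@4, D@4: d1:8  d2:8  d3:6  d4:4  d5:4  d6:0 — peak 8.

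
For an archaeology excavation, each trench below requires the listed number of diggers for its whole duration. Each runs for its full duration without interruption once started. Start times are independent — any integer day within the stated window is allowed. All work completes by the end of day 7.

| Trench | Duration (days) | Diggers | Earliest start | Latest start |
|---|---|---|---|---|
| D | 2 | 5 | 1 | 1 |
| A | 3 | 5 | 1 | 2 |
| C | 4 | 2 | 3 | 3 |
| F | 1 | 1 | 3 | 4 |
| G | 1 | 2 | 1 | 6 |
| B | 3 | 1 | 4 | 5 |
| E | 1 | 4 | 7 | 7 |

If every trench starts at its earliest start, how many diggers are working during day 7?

At early start, day 7 has: E.
Demand: 4 = 4.

4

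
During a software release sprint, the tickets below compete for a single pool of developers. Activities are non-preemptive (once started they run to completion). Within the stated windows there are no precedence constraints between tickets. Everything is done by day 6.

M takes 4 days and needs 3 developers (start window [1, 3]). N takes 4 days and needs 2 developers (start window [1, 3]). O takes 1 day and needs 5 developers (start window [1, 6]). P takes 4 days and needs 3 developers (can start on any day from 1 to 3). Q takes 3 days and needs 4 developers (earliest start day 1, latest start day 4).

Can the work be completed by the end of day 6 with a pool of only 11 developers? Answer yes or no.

no

The minimum achievable peak is 12; 11 < 12, so no feasible schedule stays within the cap.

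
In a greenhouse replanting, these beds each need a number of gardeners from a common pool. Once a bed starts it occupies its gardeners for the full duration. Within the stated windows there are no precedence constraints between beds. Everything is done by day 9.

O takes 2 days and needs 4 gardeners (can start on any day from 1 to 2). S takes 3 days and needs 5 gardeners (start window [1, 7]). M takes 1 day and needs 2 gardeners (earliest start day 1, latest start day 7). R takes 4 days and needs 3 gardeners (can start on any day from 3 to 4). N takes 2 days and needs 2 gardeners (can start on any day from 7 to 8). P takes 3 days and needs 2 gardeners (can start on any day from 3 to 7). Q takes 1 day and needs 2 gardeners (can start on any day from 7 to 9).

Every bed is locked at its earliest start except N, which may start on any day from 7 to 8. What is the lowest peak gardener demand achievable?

N@7: d1:11  d2:9  d3:10  d4:5  d5:5  d6:3  d7:4  d8:2  d9:0 → peak 11
N@8: d1:11  d2:9  d3:10  d4:5  d5:5  d6:3  d7:2  d8:2  d9:2 → peak 11
Best is N@7, peak 11.

11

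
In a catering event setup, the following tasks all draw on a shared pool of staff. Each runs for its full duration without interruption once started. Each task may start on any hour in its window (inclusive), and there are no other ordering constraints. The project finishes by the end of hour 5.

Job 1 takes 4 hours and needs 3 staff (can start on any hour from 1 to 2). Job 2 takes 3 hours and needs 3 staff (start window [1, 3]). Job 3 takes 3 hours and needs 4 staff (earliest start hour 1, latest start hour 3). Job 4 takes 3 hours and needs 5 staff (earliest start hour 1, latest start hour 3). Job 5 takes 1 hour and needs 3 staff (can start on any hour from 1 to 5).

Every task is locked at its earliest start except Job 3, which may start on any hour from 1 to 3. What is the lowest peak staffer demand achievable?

15

Job 3@1: h1:18  h2:15  h3:15  h4:3  h5:0 → peak 18
Job 3@2: h1:14  h2:15  h3:15  h4:7  h5:0 → peak 15
Job 3@3: h1:14  h2:11  h3:15  h4:7  h5:4 → peak 15
Best is Job 3@2, peak 15.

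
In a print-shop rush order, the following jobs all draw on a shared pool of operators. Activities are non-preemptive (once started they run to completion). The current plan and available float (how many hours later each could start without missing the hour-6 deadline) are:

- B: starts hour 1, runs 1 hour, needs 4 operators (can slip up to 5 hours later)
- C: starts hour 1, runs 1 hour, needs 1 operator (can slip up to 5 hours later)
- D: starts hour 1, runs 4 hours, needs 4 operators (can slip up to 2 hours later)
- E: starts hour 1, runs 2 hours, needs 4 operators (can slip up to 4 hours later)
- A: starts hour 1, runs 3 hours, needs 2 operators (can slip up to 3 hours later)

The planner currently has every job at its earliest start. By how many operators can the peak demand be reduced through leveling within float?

7

Early-start peak: h1:15  h2:10  h3:6  h4:4  h5:0  h6:0 ⇒ 15.
Leveled (B@1, C@1, D@2, E@2, A@4): h1:5  h2:8  h3:8  h4:6  h5:6  h6:2 ⇒ 8.
Reduction 15 − 8 = 7.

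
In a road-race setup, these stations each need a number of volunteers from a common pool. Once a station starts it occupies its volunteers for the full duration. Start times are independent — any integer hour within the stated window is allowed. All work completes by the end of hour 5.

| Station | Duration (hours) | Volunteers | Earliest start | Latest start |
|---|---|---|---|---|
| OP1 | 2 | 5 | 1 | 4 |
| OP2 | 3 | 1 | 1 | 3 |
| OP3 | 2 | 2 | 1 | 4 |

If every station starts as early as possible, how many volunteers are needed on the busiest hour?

Early-start schedule: OP1@1, OP2@1, OP3@1.
Load per hour: hour 1: 8, hour 2: 8, hour 3: 1, hour 4: 0, hour 5: 0.
Peak is 8.

8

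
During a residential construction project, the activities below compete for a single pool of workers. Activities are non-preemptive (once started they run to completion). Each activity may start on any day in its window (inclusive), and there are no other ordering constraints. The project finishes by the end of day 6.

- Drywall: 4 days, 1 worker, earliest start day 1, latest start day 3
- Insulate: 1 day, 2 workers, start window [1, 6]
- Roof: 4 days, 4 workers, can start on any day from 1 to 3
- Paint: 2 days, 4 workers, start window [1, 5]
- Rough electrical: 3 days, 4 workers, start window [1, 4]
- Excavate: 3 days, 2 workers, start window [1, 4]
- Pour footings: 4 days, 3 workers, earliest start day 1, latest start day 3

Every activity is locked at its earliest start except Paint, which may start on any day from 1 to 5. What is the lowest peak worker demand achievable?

16

Paint@1: d1:20  d2:18  d3:14  d4:8  d5:0  d6:0 → peak 20
Paint@2: d1:16  d2:18  d3:18  d4:8  d5:0  d6:0 → peak 18
Paint@3: d1:16  d2:14  d3:18  d4:12  d5:0  d6:0 → peak 18
Paint@4: d1:16  d2:14  d3:14  d4:12  d5:4  d6:0 → peak 16
Paint@5: d1:16  d2:14  d3:14  d4:8  d5:4  d6:4 → peak 16
Best is Paint@4, peak 16.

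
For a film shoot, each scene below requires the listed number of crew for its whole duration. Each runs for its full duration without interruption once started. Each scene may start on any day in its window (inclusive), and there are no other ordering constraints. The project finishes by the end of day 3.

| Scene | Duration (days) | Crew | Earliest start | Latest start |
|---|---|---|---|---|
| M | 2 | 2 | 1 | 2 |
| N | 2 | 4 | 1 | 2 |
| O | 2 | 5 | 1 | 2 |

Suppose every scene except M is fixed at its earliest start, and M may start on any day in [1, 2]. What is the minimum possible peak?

M@1: d1:11  d2:11  d3:0 → peak 11
M@2: d1:9  d2:11  d3:2 → peak 11
Best is M@1, peak 11.

11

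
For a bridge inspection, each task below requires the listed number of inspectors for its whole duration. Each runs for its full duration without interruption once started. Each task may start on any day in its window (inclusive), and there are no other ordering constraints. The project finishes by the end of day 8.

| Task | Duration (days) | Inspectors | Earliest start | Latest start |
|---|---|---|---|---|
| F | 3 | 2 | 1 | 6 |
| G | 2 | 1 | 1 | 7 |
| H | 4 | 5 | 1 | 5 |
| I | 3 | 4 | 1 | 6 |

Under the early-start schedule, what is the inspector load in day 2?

12

At early start, day 2 has: F, G, H, I.
Demand: 2 + 1 + 5 + 4 = 12.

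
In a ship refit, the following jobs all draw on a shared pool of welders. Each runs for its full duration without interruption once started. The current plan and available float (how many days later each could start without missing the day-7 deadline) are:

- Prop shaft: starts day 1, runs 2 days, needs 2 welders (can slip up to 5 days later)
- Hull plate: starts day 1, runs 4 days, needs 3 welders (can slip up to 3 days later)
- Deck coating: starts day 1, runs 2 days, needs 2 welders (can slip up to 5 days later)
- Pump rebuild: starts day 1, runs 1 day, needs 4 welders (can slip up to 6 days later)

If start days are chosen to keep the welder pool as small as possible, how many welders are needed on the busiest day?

4

Early-start (Prop shaft@1, Hull plate@1, Deck coating@1, Pump rebuild@1) gives peak 11: d1:11  d2:7  d3:3  d4:3  d5:0  d6:0  d7:0.
Shift Hull plate→3, Pump rebuild→7.
Schedule Prop shaft@1, Hull plate@3, Deck coating@1, Pump rebuild@7: d1:4  d2:4  d3:3  d4:3  d5:3  d6:3  d7:4 — peak 4.
Total welder-days = 24 over 7 days ⇒ peak ≥ ⌈24/7⌉ = 4, so 4 is optimal.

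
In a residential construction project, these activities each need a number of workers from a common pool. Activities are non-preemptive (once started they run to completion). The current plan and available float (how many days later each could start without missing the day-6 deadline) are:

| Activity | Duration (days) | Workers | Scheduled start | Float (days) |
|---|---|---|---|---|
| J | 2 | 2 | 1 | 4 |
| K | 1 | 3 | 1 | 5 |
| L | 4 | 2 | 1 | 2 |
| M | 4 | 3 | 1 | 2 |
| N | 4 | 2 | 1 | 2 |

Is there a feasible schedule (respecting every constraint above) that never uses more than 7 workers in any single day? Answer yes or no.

Schedule J@1, K@1, L@1, M@2, N@3: d1:7  d2:7  d3:7  d4:7  d5:5  d6:2 — peak 7 ≤ 7.

yes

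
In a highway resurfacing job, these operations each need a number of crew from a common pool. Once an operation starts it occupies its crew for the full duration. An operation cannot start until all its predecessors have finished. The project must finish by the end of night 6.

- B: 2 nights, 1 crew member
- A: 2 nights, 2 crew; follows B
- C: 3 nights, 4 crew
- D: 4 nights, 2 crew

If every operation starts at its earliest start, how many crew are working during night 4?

At early start, night 4 has: A, D.
Demand: 2 + 2 = 4.

4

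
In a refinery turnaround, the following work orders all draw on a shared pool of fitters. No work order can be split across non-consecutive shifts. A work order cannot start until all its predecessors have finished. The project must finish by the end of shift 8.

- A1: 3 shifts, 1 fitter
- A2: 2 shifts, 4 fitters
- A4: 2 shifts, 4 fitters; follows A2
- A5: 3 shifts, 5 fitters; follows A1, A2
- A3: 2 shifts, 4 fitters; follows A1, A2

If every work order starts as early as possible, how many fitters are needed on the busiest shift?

13

Early-start schedule: A1@1, A2@1, A4@3, A5@4, A3@4.
Load per shift: shift 1: 5, shift 2: 5, shift 3: 5, shift 4: 13, shift 5: 9, shift 6: 5, shift 7: 0, shift 8: 0.
Peak is 13.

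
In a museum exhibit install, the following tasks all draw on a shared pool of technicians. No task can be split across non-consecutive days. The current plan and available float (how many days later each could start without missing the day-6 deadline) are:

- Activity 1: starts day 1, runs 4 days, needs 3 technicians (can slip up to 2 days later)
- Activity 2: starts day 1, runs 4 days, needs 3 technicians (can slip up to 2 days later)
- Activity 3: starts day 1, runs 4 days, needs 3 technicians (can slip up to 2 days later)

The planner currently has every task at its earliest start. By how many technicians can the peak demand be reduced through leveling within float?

Early-start peak: d1:9  d2:9  d3:9  d4:9  d5:0  d6:0 ⇒ 9.
Leveled (Activity 1@1, Activity 2@1, Activity 3@1): d1:9  d2:9  d3:9  d4:9  d5:0  d6:0 ⇒ 9.
Reduction 9 − 9 = 0.

0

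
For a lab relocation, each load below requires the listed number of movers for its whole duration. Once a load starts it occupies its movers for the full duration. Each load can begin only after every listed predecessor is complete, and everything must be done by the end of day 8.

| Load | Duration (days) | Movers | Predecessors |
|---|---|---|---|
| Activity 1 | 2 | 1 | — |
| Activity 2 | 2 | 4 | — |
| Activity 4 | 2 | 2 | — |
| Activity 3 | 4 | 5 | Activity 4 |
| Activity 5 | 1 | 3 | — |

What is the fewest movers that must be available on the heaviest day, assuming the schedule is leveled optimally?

Early-start (Activity 1@1, Activity 2@1, Activity 4@1, Activity 3@3, Activity 5@1) gives peak 10: d1:10  d2:7  d3:5  d4:5  d5:5  d6:5  d7:0  d8:0.
Shift Activity 4→3, Activity 3→5, Activity 5→3.
Schedule Activity 1@1, Activity 2@1, Activity 4@3, Activity 3@5, Activity 5@3: d1:5  d2:5  d3:5  d4:2  d5:5  d6:5  d7:5  d8:5 — peak 5.
Total mover-days = 37 over 8 days ⇒ peak ≥ ⌈37/8⌉ = 5, so 5 is optimal.

5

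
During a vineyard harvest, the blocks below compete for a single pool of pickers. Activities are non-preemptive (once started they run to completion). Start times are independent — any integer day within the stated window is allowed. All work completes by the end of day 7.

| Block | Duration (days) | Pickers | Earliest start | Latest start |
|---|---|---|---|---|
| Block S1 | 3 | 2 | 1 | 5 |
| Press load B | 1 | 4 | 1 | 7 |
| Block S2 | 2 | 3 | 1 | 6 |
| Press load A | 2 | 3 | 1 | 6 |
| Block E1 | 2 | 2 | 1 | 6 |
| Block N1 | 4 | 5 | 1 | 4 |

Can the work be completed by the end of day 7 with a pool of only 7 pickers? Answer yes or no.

yes

Schedule Block S1@1, Press load B@1, Block S2@6, Press load A@6, Block E1@4, Block N1@2: d1:6  d2:7  d3:7  d4:7  d5:7  d6:6  d7:6 — peak 7 ≤ 7.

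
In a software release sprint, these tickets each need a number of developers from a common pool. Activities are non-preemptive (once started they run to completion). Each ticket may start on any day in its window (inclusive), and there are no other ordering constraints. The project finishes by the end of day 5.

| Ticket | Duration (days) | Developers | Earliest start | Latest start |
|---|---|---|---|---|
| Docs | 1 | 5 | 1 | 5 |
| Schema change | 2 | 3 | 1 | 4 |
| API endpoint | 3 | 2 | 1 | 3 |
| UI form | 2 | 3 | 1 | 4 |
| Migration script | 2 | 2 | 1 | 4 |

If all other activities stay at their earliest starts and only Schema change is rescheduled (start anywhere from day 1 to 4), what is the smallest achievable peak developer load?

12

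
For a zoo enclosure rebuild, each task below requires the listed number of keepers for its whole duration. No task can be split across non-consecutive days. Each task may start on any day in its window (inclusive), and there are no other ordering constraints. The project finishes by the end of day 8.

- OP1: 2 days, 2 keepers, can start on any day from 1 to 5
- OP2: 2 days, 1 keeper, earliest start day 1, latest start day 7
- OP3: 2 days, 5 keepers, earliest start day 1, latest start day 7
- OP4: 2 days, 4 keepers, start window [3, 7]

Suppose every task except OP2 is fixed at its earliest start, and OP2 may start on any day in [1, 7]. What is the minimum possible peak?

7

OP2@1: d1:8  d2:8  d3:4  d4:4  d5:0  d6:0  d7:0  d8:0 → peak 8
OP2@2: d1:7  d2:8  d3:5  d4:4  d5:0  d6:0  d7:0  d8:0 → peak 8
OP2@3: d1:7  d2:7  d3:5  d4:5  d5:0  d6:0  d7:0  d8:0 → peak 7
OP2@4: d1:7  d2:7  d3:4  d4:5  d5:1  d6:0  d7:0  d8:0 → peak 7
OP2@5: d1:7  d2:7  d3:4  d4:4  d5:1  d6:1  d7:0  d8:0 → peak 7
OP2@6: d1:7  d2:7  d3:4  d4:4  d5:0  d6:1  d7:1  d8:0 → peak 7
OP2@7: d1:7  d2:7  d3:4  d4:4  d5:0  d6:0  d7:1  d8:1 → peak 7
Best is OP2@3, peak 7.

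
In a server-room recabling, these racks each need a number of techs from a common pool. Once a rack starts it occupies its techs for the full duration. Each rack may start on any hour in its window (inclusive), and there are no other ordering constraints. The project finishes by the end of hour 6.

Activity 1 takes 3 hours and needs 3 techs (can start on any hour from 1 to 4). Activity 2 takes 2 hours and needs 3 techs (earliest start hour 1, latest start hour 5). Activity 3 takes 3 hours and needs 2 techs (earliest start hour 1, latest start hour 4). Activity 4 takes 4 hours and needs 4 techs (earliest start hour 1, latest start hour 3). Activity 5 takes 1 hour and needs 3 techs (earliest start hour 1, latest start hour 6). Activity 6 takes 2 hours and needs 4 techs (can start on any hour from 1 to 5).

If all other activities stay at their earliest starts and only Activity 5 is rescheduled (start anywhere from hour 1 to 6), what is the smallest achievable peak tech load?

16

Activity 5@1: h1:19  h2:16  h3:9  h4:4  h5:0  h6:0 → peak 19
Activity 5@2: h1:16  h2:19  h3:9  h4:4  h5:0  h6:0 → peak 19
Activity 5@3: h1:16  h2:16  h3:12  h4:4  h5:0  h6:0 → peak 16
Activity 5@4: h1:16  h2:16  h3:9  h4:7  h5:0  h6:0 → peak 16
Activity 5@5: h1:16  h2:16  h3:9  h4:4  h5:3  h6:0 → peak 16
Activity 5@6: h1:16  h2:16  h3:9  h4:4  h5:0  h6:3 → peak 16
Best is Activity 5@3, peak 16.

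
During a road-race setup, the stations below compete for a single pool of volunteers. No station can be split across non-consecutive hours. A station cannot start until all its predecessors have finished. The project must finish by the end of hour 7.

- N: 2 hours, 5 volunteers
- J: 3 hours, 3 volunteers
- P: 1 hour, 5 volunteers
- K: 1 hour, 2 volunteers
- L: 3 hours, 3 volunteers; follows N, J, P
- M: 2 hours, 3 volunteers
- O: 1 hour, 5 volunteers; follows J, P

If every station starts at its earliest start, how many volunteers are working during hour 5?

At early start, hour 5 has: L.
Demand: 3 = 3.

3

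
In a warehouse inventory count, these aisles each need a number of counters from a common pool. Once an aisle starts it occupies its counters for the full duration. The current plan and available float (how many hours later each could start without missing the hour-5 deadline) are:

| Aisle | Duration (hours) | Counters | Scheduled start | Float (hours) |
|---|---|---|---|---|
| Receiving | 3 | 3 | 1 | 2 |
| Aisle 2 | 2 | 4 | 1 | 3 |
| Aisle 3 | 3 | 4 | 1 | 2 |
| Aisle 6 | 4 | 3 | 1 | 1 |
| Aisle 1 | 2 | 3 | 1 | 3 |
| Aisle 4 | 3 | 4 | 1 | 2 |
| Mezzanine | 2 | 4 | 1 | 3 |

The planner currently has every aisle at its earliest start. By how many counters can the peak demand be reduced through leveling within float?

Early-start peak: h1:25  h2:25  h3:14  h4:3  h5:0 ⇒ 25.
Leveled (Receiving@1, Aisle 2@1, Aisle 3@1, Aisle 6@1, Aisle 1@4, Aisle 4@3, Mezzanine@4): h1:14  h2:14  h3:14  h4:14  h5:11 ⇒ 14.
Reduction 25 − 14 = 11.

11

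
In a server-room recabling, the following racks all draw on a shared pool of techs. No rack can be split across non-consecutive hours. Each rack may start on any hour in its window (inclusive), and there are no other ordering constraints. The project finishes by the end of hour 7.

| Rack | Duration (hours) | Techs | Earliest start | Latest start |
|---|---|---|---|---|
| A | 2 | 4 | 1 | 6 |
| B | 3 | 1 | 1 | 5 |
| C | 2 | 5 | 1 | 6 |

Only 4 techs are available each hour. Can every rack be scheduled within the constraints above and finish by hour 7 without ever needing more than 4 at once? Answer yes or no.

no

The minimum achievable peak is 5; 4 < 5, so no feasible schedule stays within the cap.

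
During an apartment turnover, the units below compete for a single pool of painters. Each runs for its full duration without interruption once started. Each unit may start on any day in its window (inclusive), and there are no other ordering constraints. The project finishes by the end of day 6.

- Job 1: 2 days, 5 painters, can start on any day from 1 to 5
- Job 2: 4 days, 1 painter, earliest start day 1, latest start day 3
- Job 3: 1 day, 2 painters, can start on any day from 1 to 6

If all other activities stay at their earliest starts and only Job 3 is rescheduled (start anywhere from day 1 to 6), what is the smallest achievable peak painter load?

Job 3@1: d1:8  d2:6  d3:1  d4:1  d5:0  d6:0 → peak 8
Job 3@2: d1:6  d2:8  d3:1  d4:1  d5:0  d6:0 → peak 8
Job 3@3: d1:6  d2:6  d3:3  d4:1  d5:0  d6:0 → peak 6
Job 3@4: d1:6  d2:6  d3:1  d4:3  d5:0  d6:0 → peak 6
Job 3@5: d1:6  d2:6  d3:1  d4:1  d5:2  d6:0 → peak 6
Job 3@6: d1:6  d2:6  d3:1  d4:1  d5:0  d6:2 → peak 6
Best is Job 3@3, peak 6.

6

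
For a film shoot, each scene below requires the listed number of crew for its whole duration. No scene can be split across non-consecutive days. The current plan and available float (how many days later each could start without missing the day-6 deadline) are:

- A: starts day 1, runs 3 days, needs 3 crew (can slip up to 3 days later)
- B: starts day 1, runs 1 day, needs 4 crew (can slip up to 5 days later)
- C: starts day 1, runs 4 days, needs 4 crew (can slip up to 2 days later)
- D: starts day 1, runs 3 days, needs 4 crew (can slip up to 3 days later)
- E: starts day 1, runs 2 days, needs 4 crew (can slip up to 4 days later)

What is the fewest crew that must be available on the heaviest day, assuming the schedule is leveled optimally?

11

Early-start (A@1, B@1, C@1, D@1, E@1) gives peak 19: d1:19  d2:15  d3:11  d4:4  d5:0  d6:0.
Shift D→2, E→5.
Schedule A@1, B@1, C@1, D@2, E@5: d1:11  d2:11  d3:11  d4:8  d5:4  d6:4 — peak 11.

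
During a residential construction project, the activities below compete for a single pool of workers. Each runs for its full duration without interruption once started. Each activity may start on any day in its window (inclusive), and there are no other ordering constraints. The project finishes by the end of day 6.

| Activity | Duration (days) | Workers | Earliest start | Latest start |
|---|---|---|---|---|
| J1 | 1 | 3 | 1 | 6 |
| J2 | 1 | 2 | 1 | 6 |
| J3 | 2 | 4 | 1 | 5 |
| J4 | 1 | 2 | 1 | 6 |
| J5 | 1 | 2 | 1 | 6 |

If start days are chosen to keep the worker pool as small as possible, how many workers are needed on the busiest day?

4

Early-start (J1@1, J2@1, J3@1, J4@1, J5@1) gives peak 13: d1:13  d2:4  d3:0  d4:0  d5:0  d6:0.
Shift J2→2, J3→3, J4→2, J5→5.
Schedule J1@1, J2@2, J3@3, J4@2, J5@5: d1:3  d2:4  d3:4  d4:4  d5:2  d6:0 — peak 4.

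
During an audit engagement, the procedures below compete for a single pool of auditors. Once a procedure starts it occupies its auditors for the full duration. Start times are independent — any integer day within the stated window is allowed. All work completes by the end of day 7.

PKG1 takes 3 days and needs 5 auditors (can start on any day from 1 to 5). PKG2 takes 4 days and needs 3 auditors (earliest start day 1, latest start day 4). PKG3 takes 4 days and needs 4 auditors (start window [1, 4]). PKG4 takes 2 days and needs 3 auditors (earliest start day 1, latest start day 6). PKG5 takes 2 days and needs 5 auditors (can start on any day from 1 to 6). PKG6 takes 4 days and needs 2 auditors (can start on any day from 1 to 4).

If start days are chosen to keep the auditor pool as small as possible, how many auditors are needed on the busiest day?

11

Early-start (PKG1@1, PKG2@1, PKG3@1, PKG4@1, PKG5@1, PKG6@1) gives peak 22: d1:22  d2:22  d3:14  d4:9  d5:0  d6:0  d7:0.
Shift PKG3→4, PKG5→5, PKG6→3.
Schedule PKG1@1, PKG2@1, PKG3@4, PKG4@1, PKG5@5, PKG6@3: d1:11  d2:11  d3:10  d4:9  d5:11  d6:11  d7:4 — peak 11.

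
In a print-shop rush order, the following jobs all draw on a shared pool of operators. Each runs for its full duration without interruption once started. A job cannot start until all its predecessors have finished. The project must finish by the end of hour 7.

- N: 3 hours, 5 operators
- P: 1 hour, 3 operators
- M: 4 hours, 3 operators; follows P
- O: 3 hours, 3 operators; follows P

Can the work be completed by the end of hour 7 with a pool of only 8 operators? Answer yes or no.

yes

Schedule N@1, P@1, M@2, O@4: h1:8  h2:8  h3:8  h4:6  h5:6  h6:3  h7:0 — peak 8 ≤ 8.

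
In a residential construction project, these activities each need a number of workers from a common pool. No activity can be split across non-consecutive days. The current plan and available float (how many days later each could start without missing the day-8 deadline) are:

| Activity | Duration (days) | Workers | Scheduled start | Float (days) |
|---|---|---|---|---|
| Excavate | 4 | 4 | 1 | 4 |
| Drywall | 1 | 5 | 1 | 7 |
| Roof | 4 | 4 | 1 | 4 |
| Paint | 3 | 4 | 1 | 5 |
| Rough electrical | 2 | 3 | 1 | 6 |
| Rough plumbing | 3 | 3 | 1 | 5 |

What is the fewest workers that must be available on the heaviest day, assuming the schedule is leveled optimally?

10

Early-start (Excavate@1, Drywall@1, Roof@1, Paint@1, Rough electrical@1, Rough plumbing@1) gives peak 23: d1:23  d2:18  d3:15  d4:8  d5:0  d6:0  d7:0  d8:0.
Shift Roof→2, Paint→5, Rough electrical→6, Rough plumbing→6.
Schedule Excavate@1, Drywall@1, Roof@2, Paint@5, Rough electrical@6, Rough plumbing@6: d1:9  d2:8  d3:8  d4:8  d5:8  d6:10  d7:10  d8:3 — peak 10.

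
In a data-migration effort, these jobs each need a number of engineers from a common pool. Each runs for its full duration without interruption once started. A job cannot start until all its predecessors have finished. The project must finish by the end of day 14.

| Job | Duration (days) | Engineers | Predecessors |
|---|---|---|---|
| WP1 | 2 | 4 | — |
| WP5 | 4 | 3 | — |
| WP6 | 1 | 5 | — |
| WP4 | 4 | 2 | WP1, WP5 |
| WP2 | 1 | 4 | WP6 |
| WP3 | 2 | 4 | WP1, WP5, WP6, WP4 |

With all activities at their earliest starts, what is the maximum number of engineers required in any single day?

12

Early-start schedule: WP1@1, WP5@1, WP6@1, WP4@5, WP2@2, WP3@9.
Load per day: day 1: 12, day 2: 11, day 3: 3, day 4: 3, day 5: 2, day 6: 2, day 7: 2, day 8: 2, day 9: 4, day 10: 4, day 11: 0, day 12: 0, day 13: 0, day 14: 0.
Peak is 12.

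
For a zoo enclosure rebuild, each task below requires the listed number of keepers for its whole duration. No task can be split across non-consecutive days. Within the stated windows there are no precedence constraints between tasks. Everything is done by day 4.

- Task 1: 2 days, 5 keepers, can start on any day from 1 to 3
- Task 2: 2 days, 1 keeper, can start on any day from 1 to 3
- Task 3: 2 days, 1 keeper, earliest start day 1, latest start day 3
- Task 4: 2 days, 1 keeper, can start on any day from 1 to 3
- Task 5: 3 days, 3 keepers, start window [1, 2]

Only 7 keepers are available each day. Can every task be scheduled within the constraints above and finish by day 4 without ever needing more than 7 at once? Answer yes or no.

The minimum achievable peak is 8; 7 < 8, so no feasible schedule stays within the cap.

no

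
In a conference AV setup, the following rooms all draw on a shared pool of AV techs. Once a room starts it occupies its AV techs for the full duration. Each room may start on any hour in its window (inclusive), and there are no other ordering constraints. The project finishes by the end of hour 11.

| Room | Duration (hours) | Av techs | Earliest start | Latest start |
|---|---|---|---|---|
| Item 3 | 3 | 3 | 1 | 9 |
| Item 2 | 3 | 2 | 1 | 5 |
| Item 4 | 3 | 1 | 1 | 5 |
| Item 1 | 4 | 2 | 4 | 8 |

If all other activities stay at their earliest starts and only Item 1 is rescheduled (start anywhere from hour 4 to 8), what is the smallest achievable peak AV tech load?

6

Item 1@4: h1:6  h2:6  h3:6  h4:2  h5:2  h6:2  h7:2  h8:0  h9:0  h10:0  h11:0 → peak 6
Item 1@5: h1:6  h2:6  h3:6  h4:0  h5:2  h6:2  h7:2  h8:2  h9:0  h10:0  h11:0 → peak 6
Item 1@6: h1:6  h2:6  h3:6  h4:0  h5:0  h6:2  h7:2  h8:2  h9:2  h10:0  h11:0 → peak 6
Item 1@7: h1:6  h2:6  h3:6  h4:0  h5:0  h6:0  h7:2  h8:2  h9:2  h10:2  h11:0 → peak 6
Item 1@8: h1:6  h2:6  h3:6  h4:0  h5:0  h6:0  h7:0  h8:2  h9:2  h10:2  h11:2 → peak 6
Best is Item 1@4, peak 6.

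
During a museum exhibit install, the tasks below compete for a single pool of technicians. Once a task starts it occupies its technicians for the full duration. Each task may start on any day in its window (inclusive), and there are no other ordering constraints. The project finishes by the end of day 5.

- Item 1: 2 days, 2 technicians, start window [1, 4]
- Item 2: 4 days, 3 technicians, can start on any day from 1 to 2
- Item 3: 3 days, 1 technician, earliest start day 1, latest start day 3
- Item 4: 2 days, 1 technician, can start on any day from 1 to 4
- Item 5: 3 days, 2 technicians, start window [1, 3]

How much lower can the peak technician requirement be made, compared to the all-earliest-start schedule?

Early-start peak: d1:9  d2:9  d3:6  d4:3  d5:0 ⇒ 9.
Leveled (Item 1@1, Item 2@1, Item 3@1, Item 4@4, Item 5@3): d1:6  d2:6  d3:6  d4:6  d5:3 ⇒ 6.
Reduction 9 − 6 = 3.

3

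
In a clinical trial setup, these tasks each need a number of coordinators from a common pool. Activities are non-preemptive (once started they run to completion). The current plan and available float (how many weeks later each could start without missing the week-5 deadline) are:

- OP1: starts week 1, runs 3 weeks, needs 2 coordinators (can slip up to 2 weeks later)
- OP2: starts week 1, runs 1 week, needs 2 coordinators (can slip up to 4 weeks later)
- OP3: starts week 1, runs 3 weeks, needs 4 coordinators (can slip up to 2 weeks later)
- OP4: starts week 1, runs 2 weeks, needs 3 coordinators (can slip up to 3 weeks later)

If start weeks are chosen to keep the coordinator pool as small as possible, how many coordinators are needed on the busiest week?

Early-start (OP1@1, OP2@1, OP3@1, OP4@1) gives peak 11: w1:11  w2:9  w3:6  w4:0  w5:0.
Shift OP2→4, OP4→4.
Schedule OP1@1, OP2@4, OP3@1, OP4@4: w1:6  w2:6  w3:6  w4:5  w5:3 — peak 6.
Total coordinator-weeks = 26 over 5 weeks ⇒ peak ≥ ⌈26/5⌉ = 6, so 6 is optimal.

6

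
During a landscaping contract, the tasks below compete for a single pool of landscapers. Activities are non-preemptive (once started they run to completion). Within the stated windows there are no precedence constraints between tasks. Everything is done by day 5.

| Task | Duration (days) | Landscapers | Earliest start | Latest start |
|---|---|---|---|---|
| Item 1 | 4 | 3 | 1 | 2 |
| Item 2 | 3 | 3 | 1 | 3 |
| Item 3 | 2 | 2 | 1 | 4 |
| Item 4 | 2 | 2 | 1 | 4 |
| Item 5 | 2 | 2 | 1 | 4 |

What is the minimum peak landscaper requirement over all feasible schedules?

Early-start (Item 1@1, Item 2@1, Item 3@1, Item 4@1, Item 5@1) gives peak 12: d1:12  d2:12  d3:6  d4:3  d5:0.
Shift Item 4→3, Item 5→4.
Schedule Item 1@1, Item 2@1, Item 3@1, Item 4@3, Item 5@4: d1:8  d2:8  d3:8  d4:7  d5:2 — peak 8.

8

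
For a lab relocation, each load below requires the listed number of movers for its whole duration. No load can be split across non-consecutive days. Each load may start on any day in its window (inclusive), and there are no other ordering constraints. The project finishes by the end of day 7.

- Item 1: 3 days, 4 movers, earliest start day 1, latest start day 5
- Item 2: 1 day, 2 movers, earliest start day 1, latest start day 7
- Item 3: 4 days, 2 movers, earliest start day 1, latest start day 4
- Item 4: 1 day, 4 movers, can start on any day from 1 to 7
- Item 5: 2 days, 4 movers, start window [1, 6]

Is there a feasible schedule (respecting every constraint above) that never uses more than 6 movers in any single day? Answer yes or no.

yes

Schedule Item 1@1, Item 2@1, Item 3@2, Item 4@4, Item 5@5: d1:6  d2:6  d3:6  d4:6  d5:6  d6:4  d7:0 — peak 6 ≤ 6.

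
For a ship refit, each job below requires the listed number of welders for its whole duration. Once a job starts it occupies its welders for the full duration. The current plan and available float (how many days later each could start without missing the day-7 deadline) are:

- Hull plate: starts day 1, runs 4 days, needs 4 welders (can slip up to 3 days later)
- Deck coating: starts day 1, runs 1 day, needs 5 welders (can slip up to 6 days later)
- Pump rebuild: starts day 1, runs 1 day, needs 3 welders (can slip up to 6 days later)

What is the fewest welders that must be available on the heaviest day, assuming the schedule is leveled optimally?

Early-start (Hull plate@1, Deck coating@1, Pump rebuild@1) gives peak 12: d1:12  d2:4  d3:4  d4:4  d5:0  d6:0  d7:0.
Shift Deck coating→5, Pump rebuild→6.
Schedule Hull plate@1, Deck coating@5, Pump rebuild@6: d1:4  d2:4  d3:4  d4:4  d5:5  d6:3  d7:0 — peak 5.

5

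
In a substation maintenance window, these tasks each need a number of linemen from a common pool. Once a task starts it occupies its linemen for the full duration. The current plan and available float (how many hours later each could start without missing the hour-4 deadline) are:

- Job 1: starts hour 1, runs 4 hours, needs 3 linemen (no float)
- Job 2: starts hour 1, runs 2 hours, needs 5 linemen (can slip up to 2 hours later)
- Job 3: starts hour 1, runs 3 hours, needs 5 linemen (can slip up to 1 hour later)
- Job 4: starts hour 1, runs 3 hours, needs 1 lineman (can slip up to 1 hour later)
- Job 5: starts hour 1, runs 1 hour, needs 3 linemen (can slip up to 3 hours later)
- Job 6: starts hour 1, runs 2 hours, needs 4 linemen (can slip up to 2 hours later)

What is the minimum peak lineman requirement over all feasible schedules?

Early-start (Job 1@1, Job 2@1, Job 3@1, Job 4@1, Job 5@1, Job 6@1) gives peak 21: h1:21  h2:18  h3:9  h4:3.
Shift Job 5→4, Job 6→3.
Schedule Job 1@1, Job 2@1, Job 3@1, Job 4@1, Job 5@4, Job 6@3: h1:14  h2:14  h3:13  h4:10 — peak 14.

14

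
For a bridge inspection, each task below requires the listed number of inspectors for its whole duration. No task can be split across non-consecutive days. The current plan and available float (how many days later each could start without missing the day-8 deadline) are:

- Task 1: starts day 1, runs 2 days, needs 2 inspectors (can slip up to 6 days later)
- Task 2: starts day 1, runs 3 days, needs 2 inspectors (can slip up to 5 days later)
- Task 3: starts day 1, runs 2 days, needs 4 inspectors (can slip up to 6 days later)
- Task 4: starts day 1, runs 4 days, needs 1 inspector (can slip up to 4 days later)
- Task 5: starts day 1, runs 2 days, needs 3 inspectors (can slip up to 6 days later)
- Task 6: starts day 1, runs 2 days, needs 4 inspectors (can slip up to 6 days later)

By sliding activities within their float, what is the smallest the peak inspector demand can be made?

5

Early-start (Task 1@1, Task 2@1, Task 3@1, Task 4@1, Task 5@1, Task 6@1) gives peak 16: d1:16  d2:16  d3:3  d4:1  d5:0  d6:0  d7:0  d8:0.
Shift Task 3→5, Task 4→4, Task 5→3, Task 6→7.
Schedule Task 1@1, Task 2@1, Task 3@5, Task 4@4, Task 5@3, Task 6@7: d1:4  d2:4  d3:5  d4:4  d5:5  d6:5  d7:5  d8:4 — peak 5.
Total inspector-days = 36 over 8 days ⇒ peak ≥ ⌈36/8⌉ = 5, so 5 is optimal.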